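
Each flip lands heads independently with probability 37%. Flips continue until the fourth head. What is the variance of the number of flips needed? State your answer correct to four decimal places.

18.4076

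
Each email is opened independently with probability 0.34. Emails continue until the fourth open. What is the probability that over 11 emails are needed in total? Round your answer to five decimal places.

Needing more than 11 emails ⇔ fewer than 4 successes in the first 11. With X ~ Binomial(11, 0.34), P(Y > 11) = P(X ≤ 3).
  k=0: C(11,0)·0.34^0·0.66^11 = 0.0103510
  k=1: C(11,1)·0.34^1·0.66^10 = 0.0586558
  k=2: C(11,2)·0.34^2·0.66^9 = 0.1510831
  k=3: C(11,3)·0.34^3·0.66^8 = 0.2334921
P(X ≤ 3) = 0.4535820

0.45358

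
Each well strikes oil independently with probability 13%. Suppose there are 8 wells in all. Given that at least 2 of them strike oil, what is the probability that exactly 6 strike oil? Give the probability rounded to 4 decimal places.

X ~ Binomial(8, 0.13). Want P(X=6 | X≥2) = P(X=6) / P(X≥2).
P(X=6) = C(8,6)·0.13^6·0.87^2 = 0.000102
P(X≥2) = 1 − 0.328212 − 0.392345 = 0.279443
Ratio = 0.000102 / 0.279443 = 0.000366

0.0004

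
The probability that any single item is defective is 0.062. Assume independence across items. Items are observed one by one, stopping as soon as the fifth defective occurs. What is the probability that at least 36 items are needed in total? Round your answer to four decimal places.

Needing more than 35 items ⇔ fewer than 5 successes in the first 35. With X ~ Binomial(35, 0.062), P(Y > 35) = P(X ≤ 4).
  k=0: C(35,0)·0.062^0·0.938^35 = 0.106439
  k=1: C(35,1)·0.062^1·0.938^34 = 0.246239
  k=2: C(35,2)·0.062^2·0.938^33 = 0.276690
  k=3: C(35,3)·0.062^3·0.938^32 = 0.201176
  k=4: C(35,4)·0.062^4·0.938^31 = 0.106379
P(X ≤ 4) = 0.936922

0.9369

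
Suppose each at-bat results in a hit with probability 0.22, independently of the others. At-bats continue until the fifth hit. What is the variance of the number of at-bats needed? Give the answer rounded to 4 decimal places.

80.5785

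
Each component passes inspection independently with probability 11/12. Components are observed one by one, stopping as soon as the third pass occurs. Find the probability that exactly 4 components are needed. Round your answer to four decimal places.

0.1926

Y = trial on which the third success occurs; negative binomial, r=3, p=0.916667.
P(Y=4) = C(3,2) · p^3 · (1−p)^1
= 3 · 0.77025 · 0.083333 = 0.192564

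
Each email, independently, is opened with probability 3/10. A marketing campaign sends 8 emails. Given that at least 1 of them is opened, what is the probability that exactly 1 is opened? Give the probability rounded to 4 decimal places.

X ~ Binomial(8, 0.30). Want P(X=1 | X≥1) = P(X=1) / P(X≥1).
P(X=1) = C(8,1)·0.30^1·0.70^7 = 0.197650
P(X≥1) = 1 − 0.057648 = 0.942352
Ratio = 0.197650 / 0.942352 = 0.209742

0.2097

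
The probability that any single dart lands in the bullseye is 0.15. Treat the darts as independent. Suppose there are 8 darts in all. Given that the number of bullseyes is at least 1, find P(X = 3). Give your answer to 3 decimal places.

X ~ Binomial(8, 0.15). Want P(X=3 | X≥1) = P(X=3) / P(X≥1).
P(X=3) = C(8,3)·0.15^3·0.85^5 = 0.08386
P(X≥1) = 1 − 0.27249 = 0.72751
Ratio = 0.08386 / 0.72751 = 0.11527

0.115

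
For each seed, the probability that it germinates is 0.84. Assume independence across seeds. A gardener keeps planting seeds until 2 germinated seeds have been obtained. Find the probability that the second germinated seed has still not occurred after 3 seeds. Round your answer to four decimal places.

Needing more than 3 seeds ⇔ fewer than 2 successes in the first 3. With X ~ Binomial(3, 0.84), P(Y > 3) = P(X ≤ 1).
  k=0: C(3,0)·0.84^0·0.16^3 = 0.004096
  k=1: C(3,1)·0.84^1·0.16^2 = 0.064512
P(X ≤ 1) = 0.068608

0.0686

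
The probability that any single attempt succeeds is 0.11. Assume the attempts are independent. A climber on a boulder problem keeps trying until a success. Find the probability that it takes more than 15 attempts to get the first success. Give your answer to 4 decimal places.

0.1741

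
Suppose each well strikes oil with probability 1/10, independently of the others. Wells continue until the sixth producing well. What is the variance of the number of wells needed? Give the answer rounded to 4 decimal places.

Y = total wells until the sixth success; negative binomial with r=6, p=0.10.
Var(Y) = r(1−p)/p² = 6·0.90 / 0.10² = 540.000000

540.0000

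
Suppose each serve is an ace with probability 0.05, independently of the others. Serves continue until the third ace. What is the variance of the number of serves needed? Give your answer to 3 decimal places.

1140.000

Y = total serves until the third success; negative binomial with r=3, p=0.05.
Var(Y) = r(1−p)/p² = 3·0.95 / 0.05² = 1140.00000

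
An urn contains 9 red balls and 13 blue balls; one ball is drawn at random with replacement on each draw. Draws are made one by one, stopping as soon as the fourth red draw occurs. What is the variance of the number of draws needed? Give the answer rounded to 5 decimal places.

14.12346

Y = total draws until the fourth success; negative binomial with r=4, p=0.409091.
Var(Y) = r(1−p)/p² = 4·0.590909 / 0.409091² = 14.1234568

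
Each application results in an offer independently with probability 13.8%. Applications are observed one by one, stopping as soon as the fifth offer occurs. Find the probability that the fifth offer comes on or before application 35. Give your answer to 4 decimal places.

0.5404

Finishing within 35 applications ⇔ at least 5 successes in the first 35. With X ~ Binomial(35, 0.138), P(Y ≤ 35) = 1 − P(X ≤ 4).
  k=0: C(35,0)·0.138^0·0.862^35 = 0.005530
  k=1: C(35,1)·0.138^1·0.862^34 = 0.030988
  k=2: C(35,2)·0.138^2·0.862^33 = 0.084336
  k=3: C(35,3)·0.138^3·0.862^32 = 0.148518
  k=4: C(35,4)·0.138^4·0.862^31 = 0.190213
1 − 0.459586 = 0.540414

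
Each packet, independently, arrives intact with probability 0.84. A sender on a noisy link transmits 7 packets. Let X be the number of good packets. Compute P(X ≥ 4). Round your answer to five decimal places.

0.98475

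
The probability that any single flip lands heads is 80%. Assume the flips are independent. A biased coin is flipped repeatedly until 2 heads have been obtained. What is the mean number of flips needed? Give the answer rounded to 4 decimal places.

Y = total flips until the second success; negative binomial with r=2, p=0.80.
E[Y] = r / p = 2 / 0.80 = 2.500000

2.5000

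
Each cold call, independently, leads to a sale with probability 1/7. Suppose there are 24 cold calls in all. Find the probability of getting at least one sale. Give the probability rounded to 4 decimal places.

P(at least one) = 1 − P(none) = 1 − (1 − 0.142857)^24
= 1 − 0.024733 = 0.975267

0.9753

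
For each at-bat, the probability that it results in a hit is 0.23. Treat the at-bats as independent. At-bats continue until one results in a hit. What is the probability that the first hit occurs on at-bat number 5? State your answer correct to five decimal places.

Geometric (trials to first success), p = 0.23.
P(Y = 5) = (1−p)^4 · p = 0.35153 · 0.23 = 0.0808520

0.08085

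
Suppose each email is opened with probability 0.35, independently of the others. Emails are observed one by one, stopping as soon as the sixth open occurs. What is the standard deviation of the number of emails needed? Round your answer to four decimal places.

Y = total emails until the sixth success; negative binomial with r=6, p=0.35.
SD(Y) = √[r(1−p)/p²] = √(31.836735) = 5.642405

5.6424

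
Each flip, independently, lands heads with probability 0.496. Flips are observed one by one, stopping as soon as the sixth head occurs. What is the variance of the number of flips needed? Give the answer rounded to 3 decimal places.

12.292

Y = total flips until the sixth success; negative binomial with r=6, p=0.496.
Var(Y) = r(1−p)/p² = 6·0.504 / 0.496² = 12.29188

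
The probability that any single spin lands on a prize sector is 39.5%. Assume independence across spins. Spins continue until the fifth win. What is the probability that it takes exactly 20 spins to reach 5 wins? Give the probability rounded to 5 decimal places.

Y = trial on which the fifth success occurs; negative binomial, r=5, p=0.395.
P(Y=20) = C(19,4) · p^5 · (1−p)^15
= 3876 · 0.0096158 · 0.00053251 = 0.0198472

0.01985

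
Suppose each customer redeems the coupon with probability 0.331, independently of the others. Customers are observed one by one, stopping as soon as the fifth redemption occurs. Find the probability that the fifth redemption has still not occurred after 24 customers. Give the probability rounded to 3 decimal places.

Needing more than 24 customers ⇔ fewer than 5 successes in the first 24. With X ~ Binomial(24, 0.331), P(Y > 24) = P(X ≤ 4).
  k=0: C(24,0)·0.331^0·0.669^24 = 0.00006
  k=1: C(24,1)·0.331^1·0.669^23 = 0.00077
  k=2: C(24,2)·0.331^2·0.669^22 = 0.00436
  k=3: C(24,3)·0.331^3·0.669^21 = 0.01584
  k=4: C(24,4)·0.331^4·0.669^20 = 0.04113
P(X ≤ 4) = 0.06217

0.062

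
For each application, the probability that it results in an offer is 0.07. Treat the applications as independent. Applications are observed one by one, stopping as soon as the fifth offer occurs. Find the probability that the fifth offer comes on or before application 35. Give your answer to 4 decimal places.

0.0948

Finishing within 35 applications ⇔ at least 5 successes in the first 35. With X ~ Binomial(35, 0.07), P(Y ≤ 35) = 1 − P(X ≤ 4).
  k=0: C(35,0)·0.07^0·0.93^35 = 0.078868
  k=1: C(35,1)·0.07^1·0.93^34 = 0.207772
  k=2: C(35,2)·0.07^2·0.93^33 = 0.265858
  k=3: C(35,3)·0.07^3·0.93^32 = 0.220119
  k=4: C(35,4)·0.07^4·0.93^31 = 0.132545
1 − 0.905163 = 0.094837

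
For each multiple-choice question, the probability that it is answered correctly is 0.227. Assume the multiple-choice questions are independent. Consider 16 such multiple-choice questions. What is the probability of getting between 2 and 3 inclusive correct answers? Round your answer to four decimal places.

0.3986

X ~ Binomial(16, 0.227); P(2 ≤ X ≤ 3) = Σ C(16,k) p^k (1−p)^(16−k) over k:
  k=2: C(16,2)·0.227^2·0.773^14 = 0.168169
  k=3: C(16,3)·0.227^3·0.773^13 = 0.230462
Total = 0.398631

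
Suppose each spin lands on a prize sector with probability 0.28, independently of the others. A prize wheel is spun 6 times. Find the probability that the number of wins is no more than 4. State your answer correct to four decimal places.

0.9921

X ~ Binomial(6, 0.28); P(X ≤ 4) = Σ C(6,k) p^k (1−p)^(6−k) over k:
  k=0: C(6,0)·0.28^0·0.72^6 = 0.139314
  k=1: C(6,1)·0.28^1·0.72^5 = 0.325066
  k=2: C(6,2)·0.28^2·0.72^4 = 0.316037
  k=3: C(6,3)·0.28^3·0.72^3 = 0.163871
  k=4: C(6,4)·0.28^4·0.72^2 = 0.047796
Total = 0.992083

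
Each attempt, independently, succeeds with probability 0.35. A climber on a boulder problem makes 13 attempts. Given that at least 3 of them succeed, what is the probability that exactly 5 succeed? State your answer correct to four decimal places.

0.2429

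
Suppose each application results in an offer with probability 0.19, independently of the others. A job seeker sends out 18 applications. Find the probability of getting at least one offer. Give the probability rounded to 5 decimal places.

P(at least one) = 1 − P(none) = 1 − (1 − 0.19)^18
= 1 − 0.0225284 = 0.9774716

0.97747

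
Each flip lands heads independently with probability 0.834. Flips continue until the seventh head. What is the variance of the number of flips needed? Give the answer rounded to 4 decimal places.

Y = total flips until the seventh success; negative binomial with r=7, p=0.834.
Var(Y) = r(1−p)/p² = 7·0.166 / 0.834² = 1.670606

1.6706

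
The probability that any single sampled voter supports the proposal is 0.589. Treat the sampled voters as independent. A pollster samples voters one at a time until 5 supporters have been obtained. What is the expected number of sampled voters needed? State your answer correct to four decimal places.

8.4890

Y = total sampled voters until the fifth success; negative binomial with r=5, p=0.589.
E[Y] = r / p = 5 / 0.589 = 8.488964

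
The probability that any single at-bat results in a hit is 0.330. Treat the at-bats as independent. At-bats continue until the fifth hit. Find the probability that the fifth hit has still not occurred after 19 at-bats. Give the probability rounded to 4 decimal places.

Needing more than 19 at-bats ⇔ fewer than 5 successes in the first 19. With X ~ Binomial(19, 0.33), P(Y > 19) = P(X ≤ 4).
  k=0: C(19,0)·0.33^0·0.67^19 = 0.000496
  k=1: C(19,1)·0.33^1·0.67^18 = 0.004641
  k=2: C(19,2)·0.33^2·0.67^17 = 0.020573
  k=3: C(19,3)·0.33^3·0.67^16 = 0.057420
  k=4: C(19,4)·0.33^4·0.67^15 = 0.113126
P(X ≤ 4) = 0.196256

0.1963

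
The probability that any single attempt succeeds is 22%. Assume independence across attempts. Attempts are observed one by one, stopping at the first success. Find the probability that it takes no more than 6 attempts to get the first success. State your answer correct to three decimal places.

0.775

Y = number of attempts to the first success; geometric, p = 0.22.
P(Y ≤ 6) = 1 − (1−p)^6 = 1 − 0.22520 = 0.77480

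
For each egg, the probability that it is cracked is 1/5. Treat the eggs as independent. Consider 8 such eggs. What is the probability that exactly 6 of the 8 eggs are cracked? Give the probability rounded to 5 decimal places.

0.00115

X ~ Binomial(n=8, p=0.20).
P(X=6) = C(8,6) · p^6 · (1−p)^2
= 28 · 6.4e-05 · 0.64 = 0.0011469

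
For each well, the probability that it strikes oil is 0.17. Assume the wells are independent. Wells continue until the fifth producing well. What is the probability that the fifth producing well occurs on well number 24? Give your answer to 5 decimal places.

0.03647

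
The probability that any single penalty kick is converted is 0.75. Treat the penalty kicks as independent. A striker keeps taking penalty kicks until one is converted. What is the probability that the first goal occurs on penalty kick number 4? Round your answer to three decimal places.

0.012

Geometric (trials to first success), p = 0.75.
P(Y = 4) = (1−p)^3 · p = 0.015625 · 0.75 = 0.01172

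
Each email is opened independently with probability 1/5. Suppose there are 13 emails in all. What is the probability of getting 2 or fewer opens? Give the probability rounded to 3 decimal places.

X ~ Binomial(13, 0.20); P(X ≤ 2) = Σ C(13,k) p^k (1−p)^(13−k) over k:
  k=0: C(13,0)·0.20^0·0.80^13 = 0.05498
  k=1: C(13,1)·0.20^1·0.80^12 = 0.17867
  k=2: C(13,2)·0.20^2·0.80^11 = 0.26801
Total = 0.50165

0.502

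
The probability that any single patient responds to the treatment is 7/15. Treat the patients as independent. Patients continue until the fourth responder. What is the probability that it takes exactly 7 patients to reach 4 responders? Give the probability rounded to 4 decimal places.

0.1439

Y = trial on which the fourth success occurs; negative binomial, r=4, p=0.466667.
P(Y=7) = C(6,3) · p^4 · (1−p)^3
= 20 · 0.047427 · 0.1517 = 0.143898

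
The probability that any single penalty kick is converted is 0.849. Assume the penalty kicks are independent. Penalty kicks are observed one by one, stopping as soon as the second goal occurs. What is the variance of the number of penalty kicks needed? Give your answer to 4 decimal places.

0.4190

Y = total penalty kicks until the second success; negative binomial with r=2, p=0.849.
Var(Y) = r(1−p)/p² = 2·0.151 / 0.849² = 0.418978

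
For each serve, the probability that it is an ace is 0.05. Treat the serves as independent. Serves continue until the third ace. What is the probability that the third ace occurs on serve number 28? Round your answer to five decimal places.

0.01217

Y = trial on which the third success occurs; negative binomial, r=3, p=0.05.
P(Y=28) = C(27,2) · p^3 · (1−p)^25
= 351 · 0.000125 · 0.27739 = 0.0121705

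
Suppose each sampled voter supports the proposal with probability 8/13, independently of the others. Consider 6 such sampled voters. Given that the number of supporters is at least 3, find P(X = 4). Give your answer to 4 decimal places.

0.3782

X ~ Binomial(6, 0.615385). Want P(X=4 | X≥3) = P(X=4) / P(X≥3).
P(X=4) = C(6,4)·0.615385^4·0.384615^2 = 0.318223
P(X≥3) = 1 − 0.003237 − 0.031076 − 0.124306 = 0.841381
Ratio = 0.318223 / 0.841381 = 0.378215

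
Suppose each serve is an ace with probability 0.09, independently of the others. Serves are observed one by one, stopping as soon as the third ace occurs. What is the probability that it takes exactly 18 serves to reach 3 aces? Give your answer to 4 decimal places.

0.0241

Y = trial on which the third success occurs; negative binomial, r=3, p=0.09.
P(Y=18) = C(17,2) · p^3 · (1−p)^15
= 136 · 0.000729 · 0.24301 = 0.024093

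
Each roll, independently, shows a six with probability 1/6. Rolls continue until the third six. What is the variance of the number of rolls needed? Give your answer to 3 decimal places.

90.000

Y = total rolls until the third success; negative binomial with r=3, p=0.166667.
Var(Y) = r(1−p)/p² = 3·0.833333 / 0.166667² = 90.00000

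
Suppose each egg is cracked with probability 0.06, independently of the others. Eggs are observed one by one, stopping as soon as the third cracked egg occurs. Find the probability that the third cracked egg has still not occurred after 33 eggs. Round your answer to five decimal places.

0.68235

Needing more than 33 eggs ⇔ fewer than 3 successes in the first 33. With X ~ Binomial(33, 0.06), P(Y > 33) = P(X ≤ 2).
  k=0: C(33,0)·0.06^0·0.94^33 = 0.1297834
  k=1: C(33,1)·0.06^1·0.94^32 = 0.2733736
  k=2: C(33,2)·0.06^2·0.94^31 = 0.2791900
P(X ≤ 2) = 0.6823470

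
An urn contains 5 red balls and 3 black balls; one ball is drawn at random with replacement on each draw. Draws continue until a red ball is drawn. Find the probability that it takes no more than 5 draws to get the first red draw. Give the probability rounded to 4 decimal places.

Y = number of draws to the first success; geometric, p = 0.625.
P(Y ≤ 5) = 1 − (1−p)^5 = 1 − 0.007416 = 0.992584

0.9926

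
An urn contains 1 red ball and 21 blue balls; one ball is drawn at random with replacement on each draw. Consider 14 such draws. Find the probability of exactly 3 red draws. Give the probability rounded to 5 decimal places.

0.02049

X ~ Binomial(n=14, p=0.045455).
P(X=3) = C(14,3) · p^3 · (1−p)^11
= 364 · 9.3914e-05 · 0.59946 = 0.0204926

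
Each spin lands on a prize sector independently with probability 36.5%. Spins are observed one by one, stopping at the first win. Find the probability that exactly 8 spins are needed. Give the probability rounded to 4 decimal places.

Geometric (trials to first success), p = 0.365.
P(Y = 8) = (1−p)^7 · p = 0.041631 · 0.365 = 0.015195

0.0152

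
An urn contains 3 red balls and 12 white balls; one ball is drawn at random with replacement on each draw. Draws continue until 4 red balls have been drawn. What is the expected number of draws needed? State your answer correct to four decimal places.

20.0000

Y = total draws until the fourth success; negative binomial with r=4, p=0.20.
E[Y] = r / p = 4 / 0.20 = 20.000000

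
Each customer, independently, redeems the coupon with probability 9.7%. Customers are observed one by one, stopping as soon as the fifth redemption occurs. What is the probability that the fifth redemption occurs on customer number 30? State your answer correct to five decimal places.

Y = trial on which the fifth success occurs; negative binomial, r=5, p=0.097.
P(Y=30) = C(29,4) · p^5 · (1−p)^25
= 23751 · 8.5873e-06 · 0.078018 = 0.0159124

0.01591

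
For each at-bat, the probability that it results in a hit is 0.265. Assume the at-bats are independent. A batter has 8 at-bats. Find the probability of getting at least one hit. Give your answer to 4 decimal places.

P(at least one) = 1 − P(none) = 1 − (1 − 0.265)^8
= 1 − 0.085172 = 0.914828

0.9148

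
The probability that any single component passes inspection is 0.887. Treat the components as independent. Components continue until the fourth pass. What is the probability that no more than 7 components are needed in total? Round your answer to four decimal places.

Finishing within 7 components ⇔ at least 4 successes in the first 7. With X ~ Binomial(7, 0.887), P(Y ≤ 7) = 1 − P(X ≤ 3).
  k=0: C(7,0)·0.887^0·0.113^7 = 0.000000
  k=1: C(7,1)·0.887^1·0.113^6 = 0.000013
  k=2: C(7,2)·0.887^2·0.113^5 = 0.000304
  k=3: C(7,3)·0.887^3·0.113^4 = 0.003982
1 − 0.004300 = 0.995700

0.9957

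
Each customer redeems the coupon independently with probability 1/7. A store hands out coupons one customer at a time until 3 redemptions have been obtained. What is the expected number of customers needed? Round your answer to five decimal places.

21.00000

Y = total customers until the third success; negative binomial with r=3, p=0.142857.
E[Y] = r / p = 3 / 0.142857 = 21.0000000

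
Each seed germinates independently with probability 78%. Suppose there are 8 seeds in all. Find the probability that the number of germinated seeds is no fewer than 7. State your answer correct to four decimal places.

0.4462

X ~ Binomial(8, 0.78); P(X ≥ 7) = Σ C(8,k) p^k (1−p)^(8−k) over k:
  k=7: C(8,7)·0.78^7·0.22^1 = 0.309154
  k=8: C(8,8)·0.78^8·0.22^0 = 0.137011
Total = 0.446165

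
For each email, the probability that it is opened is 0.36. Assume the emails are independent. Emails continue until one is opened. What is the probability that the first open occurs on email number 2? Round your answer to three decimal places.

Geometric (trials to first success), p = 0.36.
P(Y = 2) = (1−p)^1 · p = 0.64 · 0.36 = 0.23040

0.230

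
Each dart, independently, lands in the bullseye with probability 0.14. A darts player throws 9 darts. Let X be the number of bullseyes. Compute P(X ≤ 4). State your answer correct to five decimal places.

0.99586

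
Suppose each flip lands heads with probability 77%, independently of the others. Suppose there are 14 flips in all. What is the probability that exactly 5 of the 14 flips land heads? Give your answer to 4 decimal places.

X ~ Binomial(n=14, p=0.77).
P(X=5) = C(14,5) · p^5 · (1−p)^9
= 2002 · 0.27068 · 1.8012e-06 = 0.000976

0.0010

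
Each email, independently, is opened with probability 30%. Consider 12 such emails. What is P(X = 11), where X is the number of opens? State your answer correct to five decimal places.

X ~ Binomial(n=12, p=0.30).
P(X=11) = C(12,11) · p^11 · (1−p)^1
= 12 · 1.7715e-06 · 0.7 = 0.0000149

0.00001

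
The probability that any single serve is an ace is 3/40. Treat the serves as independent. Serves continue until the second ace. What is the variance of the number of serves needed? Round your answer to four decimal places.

Y = total serves until the second success; negative binomial with r=2, p=0.075.
Var(Y) = r(1−p)/p² = 2·0.925 / 0.075² = 328.888889

328.8889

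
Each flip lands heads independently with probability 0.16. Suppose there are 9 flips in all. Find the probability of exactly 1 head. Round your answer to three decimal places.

0.357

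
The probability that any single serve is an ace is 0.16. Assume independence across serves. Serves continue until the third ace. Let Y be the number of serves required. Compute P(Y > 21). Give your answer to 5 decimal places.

0.32426

Needing more than 21 serves ⇔ fewer than 3 successes in the first 21. With X ~ Binomial(21, 0.16), P(Y > 21) = P(X ≤ 2).
  k=0: C(21,0)·0.16^0·0.84^21 = 0.0256960
  k=1: C(21,1)·0.16^1·0.84^20 = 0.1027839
  k=2: C(21,2)·0.16^2·0.84^19 = 0.1957788
P(X ≤ 2) = 0.3242587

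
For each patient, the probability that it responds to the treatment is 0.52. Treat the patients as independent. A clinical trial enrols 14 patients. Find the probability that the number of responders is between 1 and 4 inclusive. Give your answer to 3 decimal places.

0.068

X ~ Binomial(14, 0.52); P(1 ≤ X ≤ 4) = Σ C(14,k) p^k (1−p)^(14−k) over k:
  k=1: C(14,1)·0.52^1·0.48^13 = 0.00052
  k=2: C(14,2)·0.52^2·0.48^12 = 0.00368
  k=3: C(14,3)·0.52^3·0.48^11 = 0.01595
  k=4: C(14,4)·0.52^4·0.48^10 = 0.04752
Total = 0.06767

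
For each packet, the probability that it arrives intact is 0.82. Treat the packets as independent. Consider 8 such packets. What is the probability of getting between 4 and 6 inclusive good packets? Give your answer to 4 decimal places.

X ~ Binomial(8, 0.82); P(4 ≤ X ≤ 6) = Σ C(8,k) p^k (1−p)^(8−k) over k:
  k=4: C(8,4)·0.82^4·0.18^4 = 0.033223
  k=5: C(8,5)·0.82^5·0.18^3 = 0.121081
  k=6: C(8,6)·0.82^6·0.18^2 = 0.275795
Total = 0.430099

0.4301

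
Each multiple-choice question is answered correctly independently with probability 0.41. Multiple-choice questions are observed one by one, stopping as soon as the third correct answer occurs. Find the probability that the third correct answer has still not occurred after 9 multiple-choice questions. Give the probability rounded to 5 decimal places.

0.21345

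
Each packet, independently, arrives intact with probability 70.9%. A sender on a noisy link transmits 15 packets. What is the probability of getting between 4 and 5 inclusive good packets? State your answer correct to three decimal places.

X ~ Binomial(15, 0.709); P(4 ≤ X ≤ 5) = Σ C(15,k) p^k (1−p)^(15−k) over k:
  k=4: C(15,4)·0.709^4·0.291^11 = 0.00044
  k=5: C(15,5)·0.709^5·0.291^10 = 0.00234
Total = 0.00278

0.003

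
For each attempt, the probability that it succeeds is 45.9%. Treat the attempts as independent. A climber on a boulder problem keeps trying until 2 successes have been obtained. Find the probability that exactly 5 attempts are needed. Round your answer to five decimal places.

0.13344

Y = trial on which the second success occurs; negative binomial, r=2, p=0.459.
P(Y=5) = C(4,1) · p^2 · (1−p)^3
= 4 · 0.21068 · 0.15834 = 0.1334373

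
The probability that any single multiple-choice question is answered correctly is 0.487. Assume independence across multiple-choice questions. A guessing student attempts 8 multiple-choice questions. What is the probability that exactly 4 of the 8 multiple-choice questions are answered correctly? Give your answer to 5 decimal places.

X ~ Binomial(n=8, p=0.487).
P(X=4) = C(8,4) · p^4 · (1−p)^4
= 70 · 0.056249 · 0.069258 = 0.2726989

0.27270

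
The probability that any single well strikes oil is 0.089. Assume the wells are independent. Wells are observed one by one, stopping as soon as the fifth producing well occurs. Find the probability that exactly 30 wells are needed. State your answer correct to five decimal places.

Y = trial on which the fifth success occurs; negative binomial, r=5, p=0.089.
P(Y=30) = C(29,4) · p^5 · (1−p)^25
= 23751 · 5.5841e-06 · 0.097266 = 0.0129000

0.01290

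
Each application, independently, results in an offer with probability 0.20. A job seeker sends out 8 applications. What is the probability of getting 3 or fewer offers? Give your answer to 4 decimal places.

0.9437

X ~ Binomial(8, 0.20); P(X ≤ 3) = Σ C(8,k) p^k (1−p)^(8−k) over k:
  k=0: C(8,0)·0.20^0·0.80^8 = 0.167772
  k=1: C(8,1)·0.20^1·0.80^7 = 0.335544
  k=2: C(8,2)·0.20^2·0.80^6 = 0.293601
  k=3: C(8,3)·0.20^3·0.80^5 = 0.146801
Total = 0.943718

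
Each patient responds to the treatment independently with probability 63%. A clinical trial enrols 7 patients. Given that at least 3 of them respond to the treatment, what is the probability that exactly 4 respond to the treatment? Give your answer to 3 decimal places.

0.300

X ~ Binomial(7, 0.63). Want P(X=4 | X≥3) = P(X=4) / P(X≥3).
P(X=4) = C(7,4)·0.63^4·0.37^3 = 0.27928
P(X≥3) = 1 − 0.00095 − 0.01131 − 0.05780 = 0.92994
Ratio = 0.27928 / 0.92994 = 0.30032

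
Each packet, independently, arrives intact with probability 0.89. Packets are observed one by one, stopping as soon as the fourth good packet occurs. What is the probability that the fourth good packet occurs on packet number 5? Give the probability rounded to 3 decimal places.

Y = trial on which the fourth success occurs; negative binomial, r=4, p=0.89.
P(Y=5) = C(4,3) · p^4 · (1−p)^1
= 4 · 0.62742 · 0.11 = 0.27607

0.276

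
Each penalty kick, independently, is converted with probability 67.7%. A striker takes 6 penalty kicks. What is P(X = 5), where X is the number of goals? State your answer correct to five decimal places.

0.27561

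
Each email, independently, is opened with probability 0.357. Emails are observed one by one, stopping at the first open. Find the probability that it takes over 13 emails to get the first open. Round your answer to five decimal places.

Y = number of emails to the first success; geometric, p = 0.357.
P(Y > 13) = P(first 13 all fail) = (1−p)^13 = 0.0032118

0.00321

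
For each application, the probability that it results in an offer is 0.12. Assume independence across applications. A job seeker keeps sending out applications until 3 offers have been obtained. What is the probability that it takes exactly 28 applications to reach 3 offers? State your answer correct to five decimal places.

0.02483

Y = trial on which the third success occurs; negative binomial, r=3, p=0.12.
P(Y=28) = C(27,2) · p^3 · (1−p)^25
= 351 · 0.001728 · 0.040932 = 0.0248266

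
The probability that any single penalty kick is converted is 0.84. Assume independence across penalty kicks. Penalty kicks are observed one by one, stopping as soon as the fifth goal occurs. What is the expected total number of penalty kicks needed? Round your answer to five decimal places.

Y = total penalty kicks until the fifth success; negative binomial with r=5, p=0.84.
E[Y] = r / p = 5 / 0.84 = 5.9523810

5.95238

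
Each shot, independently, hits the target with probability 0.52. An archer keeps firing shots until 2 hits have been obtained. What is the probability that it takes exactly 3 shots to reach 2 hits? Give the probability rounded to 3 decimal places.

Y = trial on which the second success occurs; negative binomial, r=2, p=0.52.
P(Y=3) = C(2,1) · p^2 · (1−p)^1
= 2 · 0.2704 · 0.48 = 0.25958

0.260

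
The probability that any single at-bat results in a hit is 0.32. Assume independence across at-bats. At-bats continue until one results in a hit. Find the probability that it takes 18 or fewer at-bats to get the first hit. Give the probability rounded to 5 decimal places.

0.99903

Y = number of at-bats to the first success; geometric, p = 0.32.
P(Y ≤ 18) = 1 − (1−p)^18 = 1 − 0.0009664 = 0.9990336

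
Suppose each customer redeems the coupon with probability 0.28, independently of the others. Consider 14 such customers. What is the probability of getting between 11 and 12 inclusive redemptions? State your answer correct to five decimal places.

X ~ Binomial(14, 0.28); P(11 ≤ X ≤ 12) = Σ C(14,k) p^k (1−p)^(14−k) over k:
  k=11: C(14,11)·0.28^11·0.72^3 = 0.0001127
  k=12: C(14,12)·0.28^12·0.72^2 = 0.0000110
Total = 0.0001236

0.00012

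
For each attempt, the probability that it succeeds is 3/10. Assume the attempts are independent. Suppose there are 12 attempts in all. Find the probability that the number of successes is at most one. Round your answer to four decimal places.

X ~ Binomial(12, 0.30); P(X ≤ 1) = Σ C(12,k) p^k (1−p)^(12−k) over k:
  k=0: C(12,0)·0.30^0·0.70^12 = 0.013841
  k=1: C(12,1)·0.30^1·0.70^11 = 0.071184
Total = 0.085025

0.0850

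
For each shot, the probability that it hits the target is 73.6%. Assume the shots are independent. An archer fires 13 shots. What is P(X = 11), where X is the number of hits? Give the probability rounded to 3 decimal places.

X ~ Binomial(n=13, p=0.736).
P(X=11) = C(13,11) · p^11 · (1−p)^2
= 78 · 0.034329 · 0.069696 = 0.18662

0.187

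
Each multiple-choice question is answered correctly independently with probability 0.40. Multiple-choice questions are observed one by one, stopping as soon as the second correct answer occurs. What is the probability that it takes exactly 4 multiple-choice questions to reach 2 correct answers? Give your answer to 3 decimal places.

0.173

Y = trial on which the second success occurs; negative binomial, r=2, p=0.40.
P(Y=4) = C(3,1) · p^2 · (1−p)^2
= 3 · 0.16 · 0.36 = 0.17280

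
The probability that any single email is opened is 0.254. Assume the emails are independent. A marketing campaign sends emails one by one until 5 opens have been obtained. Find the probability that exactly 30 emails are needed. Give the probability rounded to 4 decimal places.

0.0165

Y = trial on which the fifth success occurs; negative binomial, r=5, p=0.254.
P(Y=30) = C(29,4) · p^5 · (1−p)^25
= 23751 · 0.0010572 · 0.00065837 = 0.016532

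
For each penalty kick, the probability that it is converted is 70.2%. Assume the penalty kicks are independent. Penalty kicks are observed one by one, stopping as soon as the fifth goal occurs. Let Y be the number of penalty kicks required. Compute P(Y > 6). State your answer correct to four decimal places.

Needing more than 6 penalty kicks ⇔ fewer than 5 successes in the first 6. With X ~ Binomial(6, 0.702), P(Y > 6) = P(X ≤ 4).
  k=0: C(6,0)·0.702^0·0.298^6 = 0.000700
  k=1: C(6,1)·0.702^1·0.298^5 = 0.009899
  k=2: C(6,2)·0.702^2·0.298^4 = 0.058295
  k=3: C(6,3)·0.702^3·0.298^3 = 0.183101
  k=4: C(6,4)·0.702^4·0.298^2 = 0.323498
P(X ≤ 4) = 0.575493

0.5755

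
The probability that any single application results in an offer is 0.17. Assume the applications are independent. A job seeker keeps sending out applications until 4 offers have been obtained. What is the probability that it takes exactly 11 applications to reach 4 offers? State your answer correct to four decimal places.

0.0272

Y = trial on which the fourth success occurs; negative binomial, r=4, p=0.17.
P(Y=11) = C(10,3) · p^4 · (1−p)^7
= 120 · 0.00083521 · 0.27136 = 0.027197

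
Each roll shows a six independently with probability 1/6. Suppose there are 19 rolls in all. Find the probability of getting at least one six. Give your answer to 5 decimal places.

0.96870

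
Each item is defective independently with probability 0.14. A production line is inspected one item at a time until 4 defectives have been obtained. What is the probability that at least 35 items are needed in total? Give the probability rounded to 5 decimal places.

Needing more than 34 items ⇔ fewer than 4 successes in the first 34. With X ~ Binomial(34, 0.14), P(Y > 34) = P(X ≤ 3).
  k=0: C(34,0)·0.14^0·0.86^34 = 0.0059285
  k=1: C(34,1)·0.14^1·0.86^33 = 0.0328137
  k=2: C(34,2)·0.14^2·0.86^32 = 0.0881393
  k=3: C(34,3)·0.14^3·0.86^31 = 0.1530480
P(X ≤ 3) = 0.2799295

0.27993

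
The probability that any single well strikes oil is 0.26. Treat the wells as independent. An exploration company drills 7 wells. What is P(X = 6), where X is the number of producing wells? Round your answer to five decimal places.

0.00160

X ~ Binomial(n=7, p=0.26).
P(X=6) = C(7,6) · p^6 · (1−p)^1
= 7 · 0.00030892 · 0.74 = 0.0016002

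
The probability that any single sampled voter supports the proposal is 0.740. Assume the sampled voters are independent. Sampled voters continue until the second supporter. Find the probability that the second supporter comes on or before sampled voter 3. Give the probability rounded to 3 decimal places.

0.832

Finishing within 3 sampled voters ⇔ at least 2 successes in the first 3. With X ~ Binomial(3, 0.74), P(Y ≤ 3) = 1 − P(X ≤ 1).
  k=0: C(3,0)·0.74^0·0.26^3 = 0.01758
  k=1: C(3,1)·0.74^1·0.26^2 = 0.15007
1 − 0.16765 = 0.83235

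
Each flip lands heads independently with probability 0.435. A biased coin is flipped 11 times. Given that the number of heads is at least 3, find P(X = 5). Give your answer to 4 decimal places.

0.2541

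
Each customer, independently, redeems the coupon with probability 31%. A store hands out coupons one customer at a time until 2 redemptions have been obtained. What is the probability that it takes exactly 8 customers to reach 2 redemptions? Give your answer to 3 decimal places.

0.073

Y = trial on which the second success occurs; negative binomial, r=2, p=0.31.
P(Y=8) = C(7,1) · p^2 · (1−p)^6
= 7 · 0.0961 · 0.10792 = 0.07260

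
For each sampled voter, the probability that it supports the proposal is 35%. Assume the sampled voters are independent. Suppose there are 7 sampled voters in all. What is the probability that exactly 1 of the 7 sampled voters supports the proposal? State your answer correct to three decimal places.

X ~ Binomial(n=7, p=0.35).
P(X=1) = C(7,1) · p^1 · (1−p)^6
= 7 · 0.35 · 0.075419 = 0.18478

0.185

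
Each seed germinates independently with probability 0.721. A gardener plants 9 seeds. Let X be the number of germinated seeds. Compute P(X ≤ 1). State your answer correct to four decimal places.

0.0002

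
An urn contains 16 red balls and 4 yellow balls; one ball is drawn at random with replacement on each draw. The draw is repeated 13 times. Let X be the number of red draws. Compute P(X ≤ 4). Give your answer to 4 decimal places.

X ~ Binomial(13, 0.80); P(X ≤ 4) = Σ C(13,k) p^k (1−p)^(13−k) over k:
  k=0: C(13,0)·0.80^0·0.20^13 = 0.000000
  k=1: C(13,1)·0.80^1·0.20^12 = 0.000000
  k=2: C(13,2)·0.80^2·0.20^11 = 0.000001
  k=3: C(13,3)·0.80^3·0.20^10 = 0.000015
  k=4: C(13,4)·0.80^4·0.20^9 = 0.000150
Total = 0.000166

0.0002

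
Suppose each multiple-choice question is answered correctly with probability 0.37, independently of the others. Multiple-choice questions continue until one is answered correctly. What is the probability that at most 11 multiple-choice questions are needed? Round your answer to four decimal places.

Y = number of multiple-choice questions to the first success; geometric, p = 0.37.
P(Y ≤ 11) = 1 − (1−p)^11 = 1 − 0.006205 = 0.993795

0.9938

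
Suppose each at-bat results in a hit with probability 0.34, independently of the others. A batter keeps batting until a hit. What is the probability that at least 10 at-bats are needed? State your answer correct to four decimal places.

0.0238

Y = number of at-bats to the first success; geometric, p = 0.34.
P(Y > 9) = P(first 9 all fail) = (1−p)^9 = 0.023763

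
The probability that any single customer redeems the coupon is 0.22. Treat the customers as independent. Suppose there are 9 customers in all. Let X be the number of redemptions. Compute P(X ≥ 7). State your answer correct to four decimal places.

X ~ Binomial(9, 0.22); P(X ≥ 7) = Σ C(9,k) p^k (1−p)^(9−k) over k:
  k=7: C(9,7)·0.22^7·0.78^2 = 0.000546
  k=8: C(9,8)·0.22^8·0.78^1 = 0.000039
  k=9: C(9,9)·0.22^9·0.78^0 = 0.000001
Total = 0.000586

0.0006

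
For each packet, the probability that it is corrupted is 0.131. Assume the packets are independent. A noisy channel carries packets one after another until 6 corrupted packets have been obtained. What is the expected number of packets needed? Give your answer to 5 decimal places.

Y = total packets until the sixth success; negative binomial with r=6, p=0.131.
E[Y] = r / p = 6 / 0.131 = 45.8015267

45.80153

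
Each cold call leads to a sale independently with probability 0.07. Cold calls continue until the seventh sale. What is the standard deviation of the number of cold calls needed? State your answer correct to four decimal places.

Y = total cold calls until the seventh success; negative binomial with r=7, p=0.07.
SD(Y) = √[r(1−p)/p²] = √(1328.571429) = 36.449574

36.4496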